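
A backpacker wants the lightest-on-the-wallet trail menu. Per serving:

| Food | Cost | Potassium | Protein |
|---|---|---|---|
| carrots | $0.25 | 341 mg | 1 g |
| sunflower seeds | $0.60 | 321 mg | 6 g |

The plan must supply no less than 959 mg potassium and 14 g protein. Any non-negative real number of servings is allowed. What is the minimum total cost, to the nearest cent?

carrots only: max(959/341, 14/1) = 14 servings → $3.50.
sunflower seeds only: max(959/321, 14/6) = 2.988 servings → $1.79.
carrots + sunflower seeds with both tight: 0.7304 servings and 2.212 servings → $1.51.
So the least-cost plan costs $1.51.

$1.51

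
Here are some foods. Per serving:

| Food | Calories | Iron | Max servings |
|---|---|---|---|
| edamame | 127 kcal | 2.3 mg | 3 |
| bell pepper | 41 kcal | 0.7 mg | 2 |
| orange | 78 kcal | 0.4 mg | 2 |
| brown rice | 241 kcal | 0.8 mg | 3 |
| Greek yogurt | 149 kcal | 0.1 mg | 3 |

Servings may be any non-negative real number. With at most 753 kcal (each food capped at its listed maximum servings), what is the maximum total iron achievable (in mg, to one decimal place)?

Iron per kcal: edamame 0.01811, bell pepper 0.01707, orange 0.005128, brown rice 0.00332, Greek yogurt 0.0006711.
Take 3 servings of edamame: uses 381 kcal, +6.9 mg iron (running total 6.9 mg).
Take 2 servings of bell pepper: uses 82 kcal, +1.4 mg iron (running total 8.3 mg).
Take 2 servings of orange: uses 156 kcal, +0.8 mg iron (running total 9.1 mg).
Take 0.556 servings of brown rice: uses 134 kcal, +0.4 mg iron (running total 9.5 mg).
Greedy by best ratio exhausts the calories allowance optimally: 9.5 mg.

9.5 mg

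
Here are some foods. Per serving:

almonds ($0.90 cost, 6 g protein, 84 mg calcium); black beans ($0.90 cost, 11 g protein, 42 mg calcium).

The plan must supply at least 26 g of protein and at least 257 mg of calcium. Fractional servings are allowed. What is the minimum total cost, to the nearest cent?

Check every corner: each single food scaled to meet both minima, and each pair solved so both constraints bind.
almonds only: max(26/6, 257/84) = 4.333 servings → $3.90.
black beans only: max(26/11, 257/42) = 6.119 servings → $5.51.
almonds + black beans with both tight: 2.582 servings and 0.9554 servings → $3.18.
So the least-cost plan costs $3.18.

$3.18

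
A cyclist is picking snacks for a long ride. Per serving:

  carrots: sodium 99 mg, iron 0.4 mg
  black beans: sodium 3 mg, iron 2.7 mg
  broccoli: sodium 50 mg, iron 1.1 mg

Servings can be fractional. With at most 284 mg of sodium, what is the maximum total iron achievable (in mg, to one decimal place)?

255.6 mg

Iron per mg sodium: black beans 0.9, broccoli 0.022, carrots 0.00404.
With no serving limits, spend the whole sodium allowance on black beans: 284 mg / 3 mg × 2.7 mg = 255.6 mg.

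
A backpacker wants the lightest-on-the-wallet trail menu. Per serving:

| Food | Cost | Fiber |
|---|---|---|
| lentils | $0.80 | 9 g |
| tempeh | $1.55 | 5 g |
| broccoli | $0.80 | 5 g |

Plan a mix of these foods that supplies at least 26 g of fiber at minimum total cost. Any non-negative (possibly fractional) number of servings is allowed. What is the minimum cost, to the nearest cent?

$2.31

Cost per g of fiber: lentils $0.0889, broccoli $0.1600, tempeh $0.3100.
With no serving limits, use only lentils: 26 g / 9 g = 2.889 servings × $0.80 = $2.31.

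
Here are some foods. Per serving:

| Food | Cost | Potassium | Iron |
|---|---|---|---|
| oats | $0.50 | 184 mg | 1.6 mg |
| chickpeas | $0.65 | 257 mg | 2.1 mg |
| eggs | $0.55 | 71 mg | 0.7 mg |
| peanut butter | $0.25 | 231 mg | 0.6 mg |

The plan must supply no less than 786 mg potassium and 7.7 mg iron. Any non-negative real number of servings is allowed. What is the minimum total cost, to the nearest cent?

At the optimum either one food covers both requirements or two foods hit both targets exactly; no other combination can be cheaper.
oats only: max(786/184, 7.7/1.6) = 4.812 servings → $2.41.
chickpeas only: max(786/257, 7.7/2.1) = 3.667 servings → $2.38.
eggs only: max(786/71, 7.7/0.7) = 11.07 servings → $6.09.
peanut butter only: max(786/231, 7.7/0.6) = 12.83 servings → $3.21.
oats + chickpeas: intersection lies outside the first quadrant.
oats + eggs with both tight: 0.2303 servings and 10.47 servings → $5.88.
oats + peanut butter: intersection lies outside the first quadrant.
chickpeas + eggs with both tight: 0.1136 servings and 10.66 servings → $5.94.
chickpeas + peanut butter: the both-tight solution has a negative serving — not a feasible corner.
eggs + peanut butter with both tight: 10.97 servings and 0.02939 servings → $6.04.
So the least-cost plan costs $2.38.

$2.38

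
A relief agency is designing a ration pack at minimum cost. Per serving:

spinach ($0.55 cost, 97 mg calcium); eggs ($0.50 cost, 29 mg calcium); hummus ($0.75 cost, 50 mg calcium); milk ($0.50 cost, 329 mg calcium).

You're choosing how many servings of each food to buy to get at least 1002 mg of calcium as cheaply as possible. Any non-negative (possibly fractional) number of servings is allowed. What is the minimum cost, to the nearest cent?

Cost per mg of calcium: milk $0.0015, spinach $0.0057, hummus $0.0150, eggs $0.0172.
With no serving limits, use only milk: 1002 mg / 329 mg = 3.046 servings × $0.50 = $1.52.

$1.52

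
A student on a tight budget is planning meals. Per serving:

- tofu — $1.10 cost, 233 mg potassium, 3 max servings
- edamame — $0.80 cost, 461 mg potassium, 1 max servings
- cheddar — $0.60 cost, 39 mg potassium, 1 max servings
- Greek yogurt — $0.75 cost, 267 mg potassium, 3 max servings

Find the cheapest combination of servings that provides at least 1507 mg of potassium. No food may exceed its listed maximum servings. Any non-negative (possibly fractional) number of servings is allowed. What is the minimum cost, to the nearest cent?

Cost per mg of potassium: edamame $0.0017, Greek yogurt $0.0028, tofu $0.0047, cheddar $0.0154.
Take 1 serving of edamame: +461.0 mg potassium for $0.80 (total $0.80, still need 1046.0 mg).
Take 3 servings of Greek yogurt: +801.0 mg potassium for $2.25 (total $3.05, still need 245.0 mg).
Take 1.052 servings of tofu: +245.0 mg potassium for $1.16 (total $4.21, still need 0.0 mg).
Greedy by cheapest-per-mg is optimal for a single linear constraint, so the minimum cost is $4.21.

$4.21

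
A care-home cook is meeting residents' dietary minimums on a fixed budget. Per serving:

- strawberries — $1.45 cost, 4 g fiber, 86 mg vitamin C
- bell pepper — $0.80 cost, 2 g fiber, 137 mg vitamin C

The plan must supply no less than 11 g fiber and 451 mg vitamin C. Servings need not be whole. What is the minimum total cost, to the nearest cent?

$4.16

Two binding constraints pin down two serving amounts, so the optimal mix uses at most two foods. The candidates are each food alone (scaled to the tighter of fiber/vitamin C) and each pair with both constraints tight.
strawberries only: max(11/4, 451/86) = 5.244 servings → $7.60.
bell pepper only: max(11/2, 451/137) = 5.5 servings → $4.40.
strawberries + bell pepper with both tight: 1.609 servings and 2.282 servings → $4.16.
So the least-cost plan costs $4.16.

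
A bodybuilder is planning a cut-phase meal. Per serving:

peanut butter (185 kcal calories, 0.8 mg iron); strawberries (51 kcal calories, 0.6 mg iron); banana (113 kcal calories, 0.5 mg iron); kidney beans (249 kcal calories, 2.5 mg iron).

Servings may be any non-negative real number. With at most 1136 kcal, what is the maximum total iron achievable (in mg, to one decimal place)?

Iron per kcal: strawberries 0.01176, kidney beans 0.01004, banana 0.004425, peanut butter 0.004324.
With no serving limits, spend the whole calories allowance on strawberries: 1136 kcal / 51 kcal × 0.6 mg = 13.4 mg.

13.4 mg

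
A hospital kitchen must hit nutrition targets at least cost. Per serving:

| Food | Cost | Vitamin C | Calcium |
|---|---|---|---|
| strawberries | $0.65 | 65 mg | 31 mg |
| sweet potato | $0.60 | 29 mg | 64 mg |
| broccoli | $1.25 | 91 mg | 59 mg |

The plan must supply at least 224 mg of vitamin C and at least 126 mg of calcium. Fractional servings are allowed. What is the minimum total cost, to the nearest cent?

The cheapest plan sits at a corner of the feasible region — with two constraints it uses at most two foods.
strawberries only: max(224/65, 126/31) = 4.065 servings → $2.64.
sweet potato only: max(224/29, 126/64) = 7.724 servings → $4.63.
broccoli only: max(224/91, 126/59) = 2.462 servings → $3.08.
strawberries + sweet potato with both tight: 3.276 servings and 0.3821 servings → $2.36.
strawberries + broccoli with both tight: 1.726 servings and 1.229 servings → $2.66.
sweet potato + broccoli: intersection lies outside the first quadrant.
The minimum over all feasible corners is $2.36.

$2.36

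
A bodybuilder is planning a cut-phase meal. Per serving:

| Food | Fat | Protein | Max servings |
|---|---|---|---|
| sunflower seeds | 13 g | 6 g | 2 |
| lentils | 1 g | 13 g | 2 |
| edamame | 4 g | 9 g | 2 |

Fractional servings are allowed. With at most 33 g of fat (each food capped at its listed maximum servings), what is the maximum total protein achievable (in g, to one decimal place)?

Protein per g fat: lentils 13, edamame 2.25, sunflower seeds 0.4615.
Take 2 servings of lentils: uses 2 g fat, +26.0 g protein (running total 26.0 g).
Take 2 servings of edamame: uses 8 g fat, +18.0 g protein (running total 44.0 g).
Take 1.769 servings of sunflower seeds: uses 23 g fat, +10.6 g protein (running total 54.6 g).
Greedy by best ratio exhausts the fat allowance optimally: 54.6 g.

54.6 g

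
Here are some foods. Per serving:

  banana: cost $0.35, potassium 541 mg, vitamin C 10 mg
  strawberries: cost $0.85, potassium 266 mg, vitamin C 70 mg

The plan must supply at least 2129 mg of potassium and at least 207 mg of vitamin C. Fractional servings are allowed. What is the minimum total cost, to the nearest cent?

$3.12

At the optimum either one food covers both requirements or two foods hit both targets exactly; no other combination can be cheaper.
banana only: max(2129/541, 207/10) = 20.7 servings → $7.25.
strawberries only: max(2129/266, 207/70) = 8.004 servings → $6.80.
banana + strawberries with both tight: 2.669 servings and 2.576 servings → $3.12.
The minimum over all feasible corners is $3.12.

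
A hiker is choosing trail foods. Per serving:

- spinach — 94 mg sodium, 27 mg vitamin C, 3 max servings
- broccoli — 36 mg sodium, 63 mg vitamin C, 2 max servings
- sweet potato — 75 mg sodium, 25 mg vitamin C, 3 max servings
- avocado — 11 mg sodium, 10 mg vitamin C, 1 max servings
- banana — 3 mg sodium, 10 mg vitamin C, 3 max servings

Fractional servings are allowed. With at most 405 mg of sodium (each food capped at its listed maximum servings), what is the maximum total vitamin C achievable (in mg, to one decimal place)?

266.3 mg

Vitamin C per mg sodium: banana 3.333, broccoli 1.75, avocado 0.9091, sweet potato 0.3333, spinach 0.2872.
Take 3 servings of banana: uses 9 mg sodium, +30.0 mg vitamin C (running total 30.0 mg).
Take 2 servings of broccoli: uses 72 mg sodium, +126.0 mg vitamin C (running total 156.0 mg).
Take 1 serving of avocado: uses 11 mg sodium, +10.0 mg vitamin C (running total 166.0 mg).
Take 3 servings of sweet potato: uses 225 mg sodium, +75.0 mg vitamin C (running total 241.0 mg).
Take 0.9362 servings of spinach: uses 88 mg sodium, +25.3 mg vitamin C (running total 266.3 mg).
Greedy by best ratio exhausts the sodium allowance optimally: 266.3 mg.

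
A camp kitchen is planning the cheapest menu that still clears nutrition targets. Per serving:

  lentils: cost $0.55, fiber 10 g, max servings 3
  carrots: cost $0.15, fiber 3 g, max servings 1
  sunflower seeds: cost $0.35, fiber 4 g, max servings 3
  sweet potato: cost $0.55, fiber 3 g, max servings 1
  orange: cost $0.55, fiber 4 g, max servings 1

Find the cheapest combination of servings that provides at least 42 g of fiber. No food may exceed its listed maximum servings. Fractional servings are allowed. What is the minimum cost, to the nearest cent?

$2.59

Cost per g of fiber: carrots $0.0500, lentils $0.0550, sunflower seeds $0.0875, orange $0.1375, sweet potato $0.1833.
Take 1 serving of carrots: +3.0 g fiber for $0.15 (total $0.15, still need 39.0 g).
Take 3 servings of lentils: +30.0 g fiber for $1.65 (total $1.80, still need 9.0 g).
Take 2.25 servings of sunflower seeds: +9.0 g fiber for $0.79 (total $2.59, still need 0.0 g).
Greedy by cheapest-per-g is optimal for a single linear constraint, so the minimum cost is $2.59.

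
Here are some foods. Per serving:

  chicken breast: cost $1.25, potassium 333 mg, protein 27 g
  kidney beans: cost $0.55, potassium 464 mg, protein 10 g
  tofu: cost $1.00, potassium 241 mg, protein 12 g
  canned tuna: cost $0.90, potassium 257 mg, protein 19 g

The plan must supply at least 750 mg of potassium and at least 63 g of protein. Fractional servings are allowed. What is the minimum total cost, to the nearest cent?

An LP optimum is at a vertex; with two nutrient constraints at most two foods are used. Check each candidate.
chicken breast only: max(750/333, 63/27) = 2.333 servings → $2.92.
kidney beans only: max(750/464, 63/10) = 6.3 servings → $3.46.
tofu only: max(750/241, 63/12) = 5.25 servings → $5.25.
canned tuna only: max(750/257, 63/19) = 3.316 servings → $2.98.
chicken breast + kidney beans: the both-tight solution has a negative serving — not a feasible corner.
chicken breast + tofu: intersection lies outside the first quadrant.
chicken breast + canned tuna with both targets exact would need a negative amount; discard.
kidney beans + tofu with both targets exact would need a negative amount; discard.
kidney beans + canned tuna with both targets exact would need a negative amount; discard.
tofu + canned tuna with both targets exact would need a negative amount; discard.
The minimum over all feasible corners is $2.92.

$2.92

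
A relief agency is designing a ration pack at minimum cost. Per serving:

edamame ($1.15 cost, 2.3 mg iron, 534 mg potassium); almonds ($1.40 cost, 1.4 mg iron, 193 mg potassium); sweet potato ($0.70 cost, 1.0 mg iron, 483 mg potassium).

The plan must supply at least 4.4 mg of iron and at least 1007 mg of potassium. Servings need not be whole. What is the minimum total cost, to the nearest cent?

$2.20

A basic optimal solution has at most two foods positive. Try each food alone and each pair with both targets met exactly.
edamame only: max(4.4/2.3, 1007/534) = 1.913 servings → $2.20.
almonds only: max(4.4/1.4, 1007/193) = 5.218 servings → $7.30.
sweet potato only: max(4.4/1.0, 1007/483) = 4.4 servings → $3.08.
edamame + almonds with both tight: 1.846 servings and 0.1103 servings → $2.28.
edamame + sweet potato: intersection lies outside the first quadrant.
almonds + sweet potato with both tight: 2.314 servings and 1.16 servings → $4.05.
Cheapest feasible corner: $2.20.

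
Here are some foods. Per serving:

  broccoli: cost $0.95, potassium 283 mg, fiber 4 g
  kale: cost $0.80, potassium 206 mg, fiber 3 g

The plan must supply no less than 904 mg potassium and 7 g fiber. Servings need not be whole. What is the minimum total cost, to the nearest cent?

$3.03

For a min-cost LP with two ≥-constraints, a basic feasible solution has at most two positive variables.
broccoli only: max(904/283, 7/4) = 3.194 servings → $3.03.
kale only: max(904/206, 7/3) = 4.388 servings → $3.51.
broccoli + kale with both targets exact would need a negative amount; discard.
Cheapest feasible corner: $3.03.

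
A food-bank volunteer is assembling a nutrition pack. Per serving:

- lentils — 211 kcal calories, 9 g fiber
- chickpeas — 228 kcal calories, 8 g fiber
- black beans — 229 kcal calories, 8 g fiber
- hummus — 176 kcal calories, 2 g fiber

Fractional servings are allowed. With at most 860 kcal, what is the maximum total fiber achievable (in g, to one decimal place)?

Fiber per kcal: lentils 0.04265, chickpeas 0.03509, black beans 0.03493, hummus 0.01136.
With no serving limits, spend the whole calories allowance on lentils: 860 kcal / 211 kcal × 9 g = 36.7 g.

36.7 g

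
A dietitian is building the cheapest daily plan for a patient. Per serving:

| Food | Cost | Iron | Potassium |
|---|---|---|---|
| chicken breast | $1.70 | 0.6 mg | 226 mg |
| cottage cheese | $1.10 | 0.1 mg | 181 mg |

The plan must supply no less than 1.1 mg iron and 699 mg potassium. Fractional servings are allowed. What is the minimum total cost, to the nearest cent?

$4.74

An LP optimum is at a vertex; with two nutrient constraints at most two foods are used. Check each candidate.
chicken breast only: max(1.1/0.6, 699/226) = 3.093 servings → $5.26.
cottage cheese only: max(1.1/0.1, 699/181) = 11 servings → $12.10.
chicken breast + cottage cheese with both tight: 1.502 servings and 1.986 servings → $4.74.
Cheapest feasible corner: $4.74.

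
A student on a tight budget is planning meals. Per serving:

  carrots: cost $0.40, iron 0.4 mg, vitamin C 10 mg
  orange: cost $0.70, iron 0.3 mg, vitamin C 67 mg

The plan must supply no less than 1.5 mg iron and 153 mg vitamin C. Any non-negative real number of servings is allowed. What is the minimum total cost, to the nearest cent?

For a min-cost LP with two ≥-constraints, a basic feasible solution has at most two positive variables.
carrots only: max(1.5/0.4, 153/10) = 15.3 servings → $6.12.
orange only: max(1.5/0.3, 153/67) = 5 servings → $3.50.
carrots + orange with both tight: 2.294 servings and 1.941 servings → $2.28.
The minimum over all feasible corners is $2.28.

$2.28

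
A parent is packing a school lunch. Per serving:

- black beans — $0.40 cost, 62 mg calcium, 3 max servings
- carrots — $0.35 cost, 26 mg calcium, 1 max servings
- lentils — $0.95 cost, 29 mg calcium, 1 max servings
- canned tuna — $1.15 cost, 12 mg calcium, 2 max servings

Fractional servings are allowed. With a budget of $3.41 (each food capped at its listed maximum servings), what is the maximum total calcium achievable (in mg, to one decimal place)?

250.5 mg

Calcium per dollar: black beans 155, carrots 74.29, lentils 30.53, canned tuna 10.43.
Take 3 servings of black beans: spends $1.20, +186.0 mg calcium (running total 186.0 mg).
Take 1 serving of carrots: spends $0.35, +26.0 mg calcium (running total 212.0 mg).
Take 1 serving of lentils: spends $0.95, +29.0 mg calcium (running total 241.0 mg).
Take 0.7913 servings of canned tuna: spends $0.91, +9.5 mg calcium (running total 250.5 mg).
Filling greedily by calcium-per-dollar is optimal for one linear limit, giving 250.5 mg.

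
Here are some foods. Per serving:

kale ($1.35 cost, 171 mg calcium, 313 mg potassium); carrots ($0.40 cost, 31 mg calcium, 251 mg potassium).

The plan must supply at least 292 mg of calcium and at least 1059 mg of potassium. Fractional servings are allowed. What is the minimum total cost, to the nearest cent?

$2.72

Compare the cost at each extreme point of the feasible region.
kale only: max(292/171, 1059/313) = 3.383 servings → $4.57.
carrots only: max(292/31, 1059/251) = 9.419 servings → $3.77.
kale + carrots with both tight: 1.218 servings and 2.7 servings → $2.72.
The minimum over all feasible corners is $2.72.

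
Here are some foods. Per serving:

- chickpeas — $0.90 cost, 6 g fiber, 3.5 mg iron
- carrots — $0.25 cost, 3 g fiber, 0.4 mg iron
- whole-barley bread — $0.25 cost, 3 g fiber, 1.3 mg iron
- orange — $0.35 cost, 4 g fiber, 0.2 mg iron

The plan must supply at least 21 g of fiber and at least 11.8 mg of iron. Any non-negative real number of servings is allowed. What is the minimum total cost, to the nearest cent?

chickpeas only: max(21/6, 11.8/3.5) = 3.5 servings → $3.15.
carrots only: max(21/3, 11.8/0.4) = 29.5 servings → $7.38.
whole-barley bread only: max(21/3, 11.8/1.3) = 9.077 servings → $2.27.
orange only: max(21/4, 11.8/0.2) = 59 servings → $20.65.
chickpeas + carrots with both tight: 3.333 servings and 0.3333 servings → $3.08.
chickpeas + whole-barley bread with both tight: 3 servings and 1 serving → $2.95.
chickpeas + orange with both tight: 3.359 servings and 0.2109 servings → $3.10.
carrots + whole-barley bread: the both-tight solution has a negative serving — not a feasible corner.
carrots + orange: intersection lies outside the first quadrant.
whole-barley bread + orange: intersection lies outside the first quadrant.
Cheapest feasible corner: $2.27.

$2.27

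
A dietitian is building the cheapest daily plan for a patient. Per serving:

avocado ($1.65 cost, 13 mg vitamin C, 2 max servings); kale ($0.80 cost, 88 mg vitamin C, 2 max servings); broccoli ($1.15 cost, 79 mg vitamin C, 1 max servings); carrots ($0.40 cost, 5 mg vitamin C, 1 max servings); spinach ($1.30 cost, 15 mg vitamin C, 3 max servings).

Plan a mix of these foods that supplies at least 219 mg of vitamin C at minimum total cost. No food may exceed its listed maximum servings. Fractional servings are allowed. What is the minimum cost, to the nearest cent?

$2.23

Cost per mg of vitamin C: kale $0.0091, broccoli $0.0146, carrots $0.0800, spinach $0.0867, avocado $0.1269.
Take 2 servings of kale: +176.0 mg vitamin C for $1.60 (total $1.60, still need 43.0 mg).
Take 0.5443 servings of broccoli: +43.0 mg vitamin C for $0.63 (total $2.23, still need 0.0 mg).
Filling from the cheapest source first is optimal under one linear minimum: $2.23.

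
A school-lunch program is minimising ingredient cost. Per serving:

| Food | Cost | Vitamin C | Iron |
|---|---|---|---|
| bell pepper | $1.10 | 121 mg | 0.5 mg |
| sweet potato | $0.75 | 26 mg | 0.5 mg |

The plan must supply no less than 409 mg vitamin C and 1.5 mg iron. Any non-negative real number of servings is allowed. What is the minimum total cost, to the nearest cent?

The cheapest plan sits at a corner of the feasible region — with two constraints it uses at most two foods.
bell pepper only: max(409/121, 1.5/0.5) = 3.38 servings → $3.72.
sweet potato only: max(409/26, 1.5/0.5) = 15.73 servings → $11.80.
bell pepper + sweet potato with both targets exact would need a negative amount; discard.
So the least-cost plan costs $3.72.

$3.72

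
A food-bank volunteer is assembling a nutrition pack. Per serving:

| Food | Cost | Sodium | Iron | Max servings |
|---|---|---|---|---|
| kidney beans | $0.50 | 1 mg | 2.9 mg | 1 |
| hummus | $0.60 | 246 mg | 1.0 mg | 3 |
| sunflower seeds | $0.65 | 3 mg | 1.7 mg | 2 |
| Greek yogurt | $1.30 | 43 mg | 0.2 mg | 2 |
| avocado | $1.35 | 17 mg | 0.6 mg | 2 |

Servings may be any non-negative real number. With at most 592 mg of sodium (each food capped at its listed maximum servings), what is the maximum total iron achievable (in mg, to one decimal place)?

Iron per mg sodium: kidney beans 2.9, sunflower seeds 0.5667, avocado 0.03529, Greek yogurt 0.004651, hummus 0.004065.
Take 1 serving of kidney beans: uses 1 mg sodium, +2.9 mg iron (running total 2.9 mg).
Take 2 servings of sunflower seeds: uses 6 mg sodium, +3.4 mg iron (running total 6.3 mg).
Take 2 servings of avocado: uses 34 mg sodium, +1.2 mg iron (running total 7.5 mg).
Take 2 servings of Greek yogurt: uses 86 mg sodium, +0.4 mg iron (running total 7.9 mg).
Take 1.89 servings of hummus: uses 465 mg sodium, +1.9 mg iron (running total 9.8 mg).
Filling greedily by iron-per-mg sodium is optimal for one linear limit, giving 9.8 mg.

9.8 mg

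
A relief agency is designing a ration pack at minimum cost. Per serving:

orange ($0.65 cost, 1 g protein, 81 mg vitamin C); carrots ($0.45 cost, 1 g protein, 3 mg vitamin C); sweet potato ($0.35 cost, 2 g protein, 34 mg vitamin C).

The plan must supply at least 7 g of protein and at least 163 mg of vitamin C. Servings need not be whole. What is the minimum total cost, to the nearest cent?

Minimising a linear cost over {protein ≥ 7, vitamin C ≥ 163, servings ≥ 0} — the optimum is at a vertex, using one or two foods.
orange only: max(7/1, 163/81) = 7 servings → $4.55.
carrots only: max(7/1, 163/3) = 54.33 servings → $24.45.
sweet potato only: max(7/2, 163/34) = 4.794 servings → $1.68.
orange + carrots with both tight: 1.821 servings and 5.179 servings → $3.51.
orange + sweet potato with both tight: 0.6875 servings and 3.156 servings → $1.55.
carrots + sweet potato: the both-tight solution has a negative serving — not a feasible corner.
So the least-cost plan costs $1.55.

$1.55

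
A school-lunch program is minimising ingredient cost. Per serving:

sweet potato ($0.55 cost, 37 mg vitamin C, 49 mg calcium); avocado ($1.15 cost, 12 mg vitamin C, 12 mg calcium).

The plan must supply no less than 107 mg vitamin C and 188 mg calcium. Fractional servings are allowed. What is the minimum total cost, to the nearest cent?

$2.11

Compare the cost at each extreme point of the feasible region.
sweet potato only: max(107/37, 188/49) = 3.837 servings → $2.11.
avocado only: max(107/12, 188/12) = 15.67 servings → $18.02.
sweet potato + avocado: intersection lies outside the first quadrant.
The minimum over all feasible corners is $2.11.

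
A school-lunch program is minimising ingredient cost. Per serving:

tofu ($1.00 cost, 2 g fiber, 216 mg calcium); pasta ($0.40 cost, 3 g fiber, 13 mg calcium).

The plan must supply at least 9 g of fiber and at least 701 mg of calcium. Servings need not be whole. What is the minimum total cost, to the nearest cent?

$3.54

Two binding constraints pin down two serving amounts, so the optimal mix uses at most two foods. The candidates are each food alone (scaled to the tighter of fiber/calcium) and each pair with both constraints tight.
tofu only: max(9/2, 701/216) = 4.5 servings → $4.50.
pasta only: max(9/3, 701/13) = 53.92 servings → $21.57.
tofu + pasta with both tight: 3.193 servings and 0.8714 servings → $3.54.
Cheapest feasible corner: $3.54.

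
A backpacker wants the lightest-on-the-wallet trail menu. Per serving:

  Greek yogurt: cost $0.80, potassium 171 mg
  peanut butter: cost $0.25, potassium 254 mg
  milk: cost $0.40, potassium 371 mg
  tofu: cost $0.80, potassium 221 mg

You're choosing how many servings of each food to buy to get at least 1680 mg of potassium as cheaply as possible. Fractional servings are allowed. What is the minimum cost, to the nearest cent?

$1.65

Cost per mg of potassium: peanut butter $0.0010, milk $0.0011, tofu $0.0036, Greek yogurt $0.0047.
With no serving limits, use only peanut butter: 1680 mg / 254 mg = 6.614 servings × $0.25 = $1.65.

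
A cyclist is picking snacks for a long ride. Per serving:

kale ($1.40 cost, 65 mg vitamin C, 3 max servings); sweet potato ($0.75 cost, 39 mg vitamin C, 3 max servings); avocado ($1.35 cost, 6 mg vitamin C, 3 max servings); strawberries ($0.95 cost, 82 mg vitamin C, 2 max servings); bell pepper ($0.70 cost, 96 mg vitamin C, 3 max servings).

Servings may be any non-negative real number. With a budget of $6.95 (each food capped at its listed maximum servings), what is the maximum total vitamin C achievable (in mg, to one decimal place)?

Vitamin C per dollar: bell pepper 137.1, strawberries 86.32, sweet potato 52, kale 46.43, avocado 4.444.
Take 3 servings of bell pepper: spends $2.10, +288.0 mg vitamin C (running total 288.0 mg).
Take 2 servings of strawberries: spends $1.90, +164.0 mg vitamin C (running total 452.0 mg).
Take 3 servings of sweet potato: spends $2.25, +117.0 mg vitamin C (running total 569.0 mg).
Take 0.5 servings of kale: spends $0.70, +32.5 mg vitamin C (running total 601.5 mg).
Filling greedily by vitamin C-per-dollar is optimal for one linear limit, giving 601.5 mg.

601.5 mg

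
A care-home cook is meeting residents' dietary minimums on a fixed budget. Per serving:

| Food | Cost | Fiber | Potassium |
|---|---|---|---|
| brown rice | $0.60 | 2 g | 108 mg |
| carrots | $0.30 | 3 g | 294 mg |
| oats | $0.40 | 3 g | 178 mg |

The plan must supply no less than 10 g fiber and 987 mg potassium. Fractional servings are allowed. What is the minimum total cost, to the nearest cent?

At the optimum either one food covers both requirements or two foods hit both targets exactly; no other combination can be cheaper.
brown rice only: max(10/2, 987/108) = 9.139 servings → $5.48.
carrots only: max(10/3, 987/294) = 3.357 servings → $1.01.
oats only: max(10/3, 987/178) = 5.545 servings → $2.22.
brown rice + carrots with both targets exact would need a negative amount; discard.
brown rice + oats: intersection lies outside the first quadrant.
carrots + oats: intersection lies outside the first quadrant.
So the least-cost plan costs $1.01.

$1.01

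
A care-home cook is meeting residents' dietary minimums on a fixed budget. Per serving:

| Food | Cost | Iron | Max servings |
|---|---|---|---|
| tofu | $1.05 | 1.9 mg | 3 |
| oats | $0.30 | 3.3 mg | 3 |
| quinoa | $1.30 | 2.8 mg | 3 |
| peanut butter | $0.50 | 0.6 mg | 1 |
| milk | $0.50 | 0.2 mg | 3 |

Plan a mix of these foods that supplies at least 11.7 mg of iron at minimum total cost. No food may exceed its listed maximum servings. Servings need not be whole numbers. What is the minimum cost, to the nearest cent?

Cost per mg of iron: oats $0.0909, quinoa $0.4643, tofu $0.5526, peanut butter $0.8333, milk $2.5000.
Take 3 servings of oats: +9.9 mg iron for $0.90 (total $0.90, still need 1.8 mg).
Take 0.6429 servings of quinoa: +1.8 mg iron for $0.84 (total $1.74, still need 0.0 mg).
Greedy by cheapest-per-mg is optimal for a single linear constraint, so the minimum cost is $1.74.

$1.74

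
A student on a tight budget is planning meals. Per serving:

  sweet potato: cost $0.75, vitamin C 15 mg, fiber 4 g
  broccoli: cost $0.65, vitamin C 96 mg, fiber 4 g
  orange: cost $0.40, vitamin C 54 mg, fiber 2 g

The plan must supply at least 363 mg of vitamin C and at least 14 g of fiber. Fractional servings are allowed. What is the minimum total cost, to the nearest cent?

$2.46

At the optimum either one food covers both requirements or two foods hit both targets exactly; no other combination can be cheaper.
sweet potato only: max(363/15, 14/4) = 24.2 servings → $18.15.
broccoli only: max(363/96, 14/4) = 3.781 servings → $2.46.
orange only: max(363/54, 14/2) = 7 servings → $2.80.
sweet potato + broccoli: intersection lies outside the first quadrant.
sweet potato + orange with both tight: 0.1613 servings and 6.677 servings → $2.79.
broccoli + orange with both tight: 1.25 servings and 4.5 servings → $2.61.
The minimum over all feasible corners is $2.46.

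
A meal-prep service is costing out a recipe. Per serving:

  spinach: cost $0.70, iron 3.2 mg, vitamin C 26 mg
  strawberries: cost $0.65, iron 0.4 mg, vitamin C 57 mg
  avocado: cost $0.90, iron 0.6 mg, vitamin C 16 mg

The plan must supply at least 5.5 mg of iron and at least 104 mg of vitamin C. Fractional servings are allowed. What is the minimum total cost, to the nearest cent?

Check every corner: each single food scaled to meet both minima, and each pair solved so both constraints bind.
spinach only: max(5.5/3.2, 104/26) = 4 servings → $2.80.
strawberries only: max(5.5/0.4, 104/57) = 13.75 servings → $8.94.
avocado only: max(5.5/0.6, 104/16) = 9.167 servings → $8.25.
spinach + strawberries with both tight: 1.581 servings and 1.103 servings → $1.82.
spinach + avocado with both tight: 0.7191 servings and 5.331 servings → $5.30.
strawberries + avocado: intersection lies outside the first quadrant.
So the least-cost plan costs $1.82.

$1.82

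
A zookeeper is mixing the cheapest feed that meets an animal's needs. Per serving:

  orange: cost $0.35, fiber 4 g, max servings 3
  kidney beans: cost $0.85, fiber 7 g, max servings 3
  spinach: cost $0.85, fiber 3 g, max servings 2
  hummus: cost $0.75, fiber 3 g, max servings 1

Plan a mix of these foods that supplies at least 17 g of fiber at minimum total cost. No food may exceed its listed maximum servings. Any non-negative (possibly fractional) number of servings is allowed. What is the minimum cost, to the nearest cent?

$1.66

Cost per g of fiber: orange $0.0875, kidney beans $0.1214, hummus $0.2500, spinach $0.2833.
Take 3 servings of orange: +12.0 g fiber for $1.05 (total $1.05, still need 5.0 g).
Take 0.7143 servings of kidney beans: +5.0 g fiber for $0.61 (total $1.66, still need 0.0 g).
Greedy by cheapest-per-g is optimal for a single linear constraint, so the minimum cost is $1.66.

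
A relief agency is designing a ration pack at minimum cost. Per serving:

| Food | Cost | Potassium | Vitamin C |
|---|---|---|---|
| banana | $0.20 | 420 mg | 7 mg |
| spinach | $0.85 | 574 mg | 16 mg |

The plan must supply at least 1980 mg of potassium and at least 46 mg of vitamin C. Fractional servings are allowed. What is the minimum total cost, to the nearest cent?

$1.31

banana only: max(1980/420, 46/7) = 6.571 servings → $1.31.
spinach only: max(1980/574, 46/16) = 3.449 servings → $2.93.
banana + spinach with both tight: 1.953 servings and 2.021 servings → $2.11.
So the least-cost plan costs $1.31.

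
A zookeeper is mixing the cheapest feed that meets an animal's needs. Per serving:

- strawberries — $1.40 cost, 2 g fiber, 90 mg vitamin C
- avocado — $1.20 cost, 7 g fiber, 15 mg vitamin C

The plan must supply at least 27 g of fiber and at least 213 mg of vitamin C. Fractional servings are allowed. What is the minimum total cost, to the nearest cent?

Check every corner: each single food scaled to meet both minima, and each pair solved so both constraints bind.
strawberries only: max(27/2, 213/90) = 13.5 servings → $18.90.
avocado only: max(27/7, 213/15) = 14.2 servings → $17.04.
strawberries + avocado with both tight: 1.81 servings and 3.34 servings → $6.54.
The minimum over all feasible corners is $6.54.

$6.54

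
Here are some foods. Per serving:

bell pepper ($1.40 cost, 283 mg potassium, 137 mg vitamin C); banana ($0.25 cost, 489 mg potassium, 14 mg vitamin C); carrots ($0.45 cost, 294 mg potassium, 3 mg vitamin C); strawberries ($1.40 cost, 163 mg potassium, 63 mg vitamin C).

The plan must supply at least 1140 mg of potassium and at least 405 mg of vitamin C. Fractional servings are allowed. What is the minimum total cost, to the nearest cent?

$4.21

Compare the cost at each extreme point of the feasible region.
bell pepper only: max(1140/283, 405/137) = 4.028 servings → $5.64.
banana only: max(1140/489, 405/14) = 28.93 servings → $7.23.
carrots only: max(1140/294, 405/3) = 135 servings → $60.75.
strawberries only: max(1140/163, 405/63) = 6.994 servings → $9.79.
bell pepper + banana with both tight: 2.889 servings and 0.6594 servings → $4.21.
bell pepper + carrots with both tight: 2.933 servings and 1.054 servings → $4.58.
bell pepper + strawberries: the both-tight solution has a negative serving — not a feasible corner.
banana + carrots: the both-tight solution has a negative serving — not a feasible corner.
banana + strawberries with both tight: 0.2035 servings and 6.383 servings → $8.99.
carrots + strawberries with both tight: 0.3219 servings and 6.413 servings → $9.12.
Cheapest feasible corner: $4.21.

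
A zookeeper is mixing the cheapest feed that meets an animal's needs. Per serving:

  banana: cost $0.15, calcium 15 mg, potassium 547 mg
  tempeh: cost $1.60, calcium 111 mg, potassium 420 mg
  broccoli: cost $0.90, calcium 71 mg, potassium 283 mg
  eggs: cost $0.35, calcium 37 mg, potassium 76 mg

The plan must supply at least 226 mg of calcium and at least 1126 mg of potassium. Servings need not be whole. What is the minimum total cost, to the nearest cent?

$2.15

At the optimum either one food covers both requirements or two foods hit both targets exactly; no other combination can be cheaper.
banana only: max(226/15, 1126/547) = 15.07 servings → $2.26.
tempeh only: max(226/111, 1126/420) = 2.681 servings → $4.29.
broccoli only: max(226/71, 1126/283) = 3.979 servings → $3.58.
eggs only: max(226/37, 1126/76) = 14.82 servings → $5.19.
banana + tempeh with both tight: 0.5525 servings and 1.961 servings → $3.22.
banana + broccoli with both tight: 0.4622 servings and 3.085 servings → $2.85.
banana + eggs with both tight: 1.282 servings and 5.588 servings → $2.15.
tempeh + broccoli: the both-tight solution has a negative serving — not a feasible corner.
tempeh + eggs: intersection lies outside the first quadrant.
broccoli + eggs: the both-tight solution has a negative serving — not a feasible corner.
So the least-cost plan costs $2.15.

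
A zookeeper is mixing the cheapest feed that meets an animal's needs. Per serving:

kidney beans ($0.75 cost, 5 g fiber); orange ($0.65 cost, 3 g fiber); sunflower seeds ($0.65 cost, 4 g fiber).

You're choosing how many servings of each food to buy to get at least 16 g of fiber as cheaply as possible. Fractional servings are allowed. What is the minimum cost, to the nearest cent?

Cost per g of fiber: kidney beans $0.1500, sunflower seeds $0.1625, orange $0.2167.
With no serving limits, use only kidney beans: 16 g / 5 g = 3.2 servings × $0.75 = $2.40.

$2.40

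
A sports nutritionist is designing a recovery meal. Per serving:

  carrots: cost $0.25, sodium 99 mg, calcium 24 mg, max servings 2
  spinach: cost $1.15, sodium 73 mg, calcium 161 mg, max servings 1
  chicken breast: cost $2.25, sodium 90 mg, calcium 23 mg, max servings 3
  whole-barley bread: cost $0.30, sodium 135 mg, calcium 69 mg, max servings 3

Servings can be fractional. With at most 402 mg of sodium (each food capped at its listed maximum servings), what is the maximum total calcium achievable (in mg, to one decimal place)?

329.2 mg

Calcium per mg sodium: spinach 2.205, whole-barley bread 0.5111, chicken breast 0.2556, carrots 0.2424.
Take 1 serving of spinach: uses 73 mg sodium, +161.0 mg calcium (running total 161.0 mg).
Take 2.437 servings of whole-barley bread: uses 329 mg sodium, +168.2 mg calcium (running total 329.2 mg).
Greedy by best ratio exhausts the sodium allowance optimally: 329.2 mg.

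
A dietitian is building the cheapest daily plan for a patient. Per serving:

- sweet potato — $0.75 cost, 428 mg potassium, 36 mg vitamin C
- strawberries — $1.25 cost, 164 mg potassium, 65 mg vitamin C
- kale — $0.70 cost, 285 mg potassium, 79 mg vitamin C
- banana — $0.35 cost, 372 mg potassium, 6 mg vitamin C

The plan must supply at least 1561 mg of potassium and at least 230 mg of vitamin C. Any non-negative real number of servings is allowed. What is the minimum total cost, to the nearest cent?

Two binding constraints pin down two serving amounts, so the optimal mix uses at most two foods. The candidates are each food alone (scaled to the tighter of potassium/vitamin C) and each pair with both constraints tight.
sweet potato only: max(1561/428, 230/36) = 6.389 servings → $4.79.
strawberries only: max(1561/164, 230/65) = 9.518 servings → $11.90.
kale only: max(1561/285, 230/79) = 5.477 servings → $3.83.
banana only: max(1561/372, 230/6) = 38.33 servings → $13.42.
sweet potato + strawberries with both tight: 2.909 servings and 1.928 servings → $4.59.
sweet potato + kale with both tight: 2.453 servings and 1.794 servings → $3.10.
sweet potato + banana: intersection lies outside the first quadrant.
strawberries + kale with both targets exact would need a negative amount; discard.
strawberries + banana with both tight: 3.285 servings and 2.748 servings → $5.07.
kale + banana with both tight: 2.753 servings and 2.087 servings → $2.66.
So the least-cost plan costs $2.66.

$2.66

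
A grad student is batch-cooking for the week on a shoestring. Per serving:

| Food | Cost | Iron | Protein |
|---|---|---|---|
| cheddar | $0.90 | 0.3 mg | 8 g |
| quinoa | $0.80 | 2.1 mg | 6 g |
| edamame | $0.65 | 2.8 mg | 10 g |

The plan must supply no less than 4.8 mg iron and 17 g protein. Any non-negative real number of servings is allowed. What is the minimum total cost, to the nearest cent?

$1.11

Minimising a linear cost over {iron ≥ 4.8, protein ≥ 17, servings ≥ 0} — the optimum is at a vertex, using one or two foods.
cheddar only: max(4.8/0.3, 17/8) = 16 servings → $14.40.
quinoa only: max(4.8/2.1, 17/6) = 2.833 servings → $2.27.
edamame only: max(4.8/2.8, 17/10) = 1.714 servings → $1.11.
cheddar + quinoa with both tight: 0.46 servings and 2.22 servings → $2.19.
cheddar + edamame: the both-tight solution has a negative serving — not a feasible corner.
quinoa + edamame with both tight: 0.09524 servings and 1.643 servings → $1.14.
So the least-cost plan costs $1.11.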